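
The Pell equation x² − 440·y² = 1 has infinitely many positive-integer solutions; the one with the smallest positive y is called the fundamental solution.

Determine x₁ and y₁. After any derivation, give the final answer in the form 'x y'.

21 1

[20; 1,40] for √440; ℓ=2 ⇒ convergent index 1
step 0: (20, 1)  from 20·(1,0) + (0,1)
step 1: (21, 1)  from 1·(20,1) + (1,0)
(x₁, y₁) = (21, 1);  21² − 440·1² = 1 ✓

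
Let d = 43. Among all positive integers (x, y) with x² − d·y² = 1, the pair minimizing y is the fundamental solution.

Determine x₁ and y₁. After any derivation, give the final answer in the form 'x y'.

d=43: √d = [6; 1,1,3,1,5,1,3,1,1,12] (ℓ=10, even), read p_9/q_9
k=0  a_k=6  p_k/q_k = 6/1
…
k=2  a_k=1  p_k/q_k = 13/2
…
k=4  a_k=1  p_k/q_k = 59/9
…
k=8  a_k=1  p_k/q_k = 1941/296
k=9  a_k=1  p_k/q_k = 3482/531
fundamental: x₁=3482, y₁=531  (since 12124324 − 43·281961 = 1)

3482 531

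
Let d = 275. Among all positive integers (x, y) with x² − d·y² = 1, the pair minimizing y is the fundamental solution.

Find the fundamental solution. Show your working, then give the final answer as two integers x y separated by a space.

199 12

d=275: √d = [16; 1,1,2,1,1,32] (ℓ=6, even), read p_5/q_5
k=0  a_k=16  p_k/q_k = 16/1
k=1  a_k=1  p_k/q_k = 17/1
…
k=3  a_k=2  p_k/q_k = 83/5
k=4  a_k=1  p_k/q_k = 116/7
k=5  a_k=1  p_k/q_k = 199/12
fundamental: x₁=199, y₁=12  (since 39601 − 275·144 = 1)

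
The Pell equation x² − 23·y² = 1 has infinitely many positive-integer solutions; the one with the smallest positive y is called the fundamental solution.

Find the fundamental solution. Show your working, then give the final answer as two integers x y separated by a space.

24 5

√23 → a₀=4, period (1,3,1,8); ℓ=4 even so k=3
a_0=4:  p_0=4·1+0=4,  q_0=4·0+1=1
a_1=1:  p_1=1·4+1=5,  q_1=1·1+0=1
a_2=3:  p_2=3·5+4=19,  q_2=3·1+1=4
a_3=1:  p_3=1·19+5=24,  q_3=1·4+1=5
(x₁, y₁) = (24, 5);  24² − 23·5² = 1 ✓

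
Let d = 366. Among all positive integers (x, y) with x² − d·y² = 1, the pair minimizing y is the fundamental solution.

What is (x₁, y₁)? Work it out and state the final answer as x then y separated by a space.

907925 47458

√366 → a₀=19, period (7,1,1,1,2,12,2,1,1,1,7,38); ℓ=12 even so k=11
a_0=19:  p_0=19·1+0=19,  q_0=19·0+1=1
…
a_7=2:  p_7=2·14444+1167=30055,  q_7=2·755+61=1571
a_8=1:  p_8=1·30055+14444=44499,  q_8=1·1571+755=2326
a_9=1:  p_9=1·44499+30055=74554,  q_9=1·2326+1571=3897
a_10=1:  p_10=1·74554+44499=119053,  q_10=1·3897+2326=6223
a_11=7:  p_11=7·119053+74554=907925,  q_11=7·6223+3897=47458
fundamental: x₁=907925, y₁=47458  (since 824327805625 − 366·2252261764 = 1)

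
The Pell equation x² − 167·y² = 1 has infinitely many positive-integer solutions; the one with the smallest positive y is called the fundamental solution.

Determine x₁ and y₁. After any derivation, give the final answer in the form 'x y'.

d=167: √d = [12; 1,11,1,24] (ℓ=4, even), read p_3/q_3
a_0=12:  p_0=12·1+0=12,  q_0=12·0+1=1
…
a_2=11:  p_2=11·13+12=155,  q_2=11·1+1=12
a_3=1:  p_3=1·155+13=168,  q_3=1·12+1=13
(x₁, y₁) = (168, 13);  168² − 167·13² = 1 ✓

168 13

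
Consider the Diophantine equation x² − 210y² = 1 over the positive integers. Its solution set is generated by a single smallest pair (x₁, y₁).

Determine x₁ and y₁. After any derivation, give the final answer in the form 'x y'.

[14; 2,28] for √210; ℓ=2 ⇒ convergent index 1
a_0=14:  p_0=14·1+0=14,  q_0=14·0+1=1
a_1=2:  p_1=2·14+1=29,  q_1=2·1+0=2
→ (29, 2).  Check: 29²=841, 210·2²=840, difference 1.

29 2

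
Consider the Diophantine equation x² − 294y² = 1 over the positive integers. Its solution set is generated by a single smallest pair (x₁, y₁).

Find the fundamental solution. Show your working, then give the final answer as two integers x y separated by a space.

√294 → a₀=17, period (6,1,4,1,6,34); ℓ=6 even so k=5
step 0: (17, 1)  from 17·(1,0) + (0,1)
…
step 2: (120, 7)  from 1·(103,6) + (17,1)
step 3: (583, 34)  from 4·(120,7) + (103,6)
step 4: (703, 41)  from 1·(583,34) + (120,7)
step 5: (4801, 280)  from 6·(703,41) + (583,34)
→ (4801, 280).  Check: 4801²=23049601, 294·280²=23049600, difference 1.

4801 280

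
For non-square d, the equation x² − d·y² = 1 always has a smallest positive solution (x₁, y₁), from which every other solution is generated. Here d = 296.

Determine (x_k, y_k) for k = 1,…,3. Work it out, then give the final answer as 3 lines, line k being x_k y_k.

3699 215
27365201 1590570
202447753299 11767036645

√296 → a₀=17, period (4,1,7,1,4,34); ℓ=6 even so k=5
k=0  a_k=17  p_k/q_k = 17/1
…
k=2  a_k=1  p_k/q_k = 86/5
k=3  a_k=7  p_k/q_k = 671/39
k=4  a_k=1  p_k/q_k = 757/44
k=5  a_k=4  p_k/q_k = 3699/215
→ (3699, 215).  Check: 3699²=13682601, 296·215²=13682600, difference 1.
k=2:  x_2 = 3699·3699+296·215·215 = 27365201,  y_2 = 3699·215+215·3699 = 1590570
k=3:  x_3 = 3699·27365201+296·215·1590570 = 202447753299,  y_3 = 3699·1590570+215·27365201 = 11767036645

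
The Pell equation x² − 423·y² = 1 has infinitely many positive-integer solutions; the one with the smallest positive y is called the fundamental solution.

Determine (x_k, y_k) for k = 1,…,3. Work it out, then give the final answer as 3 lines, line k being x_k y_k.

4607 224
42448897 2063936
391124132351 19017106080

d=423: √d = [20; 1,1,3,4,3,1,1,40] (ℓ=8, even), read p_7/q_7
i=0: a=20 ⇒ p=20, q=1
i=1: a=1 ⇒ p=21, q=1
…
i=6: a=1 ⇒ p=2612, q=127
i=7: a=1 ⇒ p=4607, q=224
fundamental: x₁=4607, y₁=224  (since 21224449 − 423·50176 = 1)
k=2:  x_2 = 4607·4607+423·224·224 = 42448897,  y_2 = 4607·224+224·4607 = 2063936
k=3:  x_3 = 4607·42448897+423·224·2063936 = 391124132351,  y_3 = 4607·2063936+224·42448897 = 19017106080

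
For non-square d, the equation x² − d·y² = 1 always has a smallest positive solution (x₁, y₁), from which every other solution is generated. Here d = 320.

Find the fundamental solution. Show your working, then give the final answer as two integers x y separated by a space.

161 9

√320 = [17; 1,7,1,34, …], period ℓ=4 (even) → k=3
a_0=17:  p_0=17·1+0=17,  q_0=17·0+1=1
a_1=1:  p_1=1·17+1=18,  q_1=1·1+0=1
a_2=7:  p_2=7·18+17=143,  q_2=7·1+1=8
a_3=1:  p_3=1·143+18=161,  q_3=1·8+1=9
→ (161, 9).  Check: 161²=25921, 320·9²=25920, difference 1.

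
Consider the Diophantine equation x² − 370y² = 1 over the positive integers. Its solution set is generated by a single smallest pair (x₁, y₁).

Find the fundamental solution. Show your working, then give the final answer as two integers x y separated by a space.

213859 11118

√370 = [19; 4,4,38, …], period ℓ=3 (odd) → k=5
k=0  a_k=19  p_k/q_k = 19/1
…
k=2  a_k=4  p_k/q_k = 327/17
…
k=4  a_k=4  p_k/q_k = 50339/2617
k=5  a_k=4  p_k/q_k = 213859/11118
→ (213859, 11118).  Check: 213859²=45735671881, 370·11118²=45735671880, difference 1.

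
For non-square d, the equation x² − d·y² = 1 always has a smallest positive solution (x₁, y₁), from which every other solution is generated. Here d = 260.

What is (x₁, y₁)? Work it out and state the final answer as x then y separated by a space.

[16; 8,32] for √260; ℓ=2 ⇒ convergent index 1
i=0: a=16 ⇒ p=16, q=1
i=1: a=8 ⇒ p=129, q=8
→ (129, 8).  Check: 129²=16641, 260·8²=16640, difference 1.

129 8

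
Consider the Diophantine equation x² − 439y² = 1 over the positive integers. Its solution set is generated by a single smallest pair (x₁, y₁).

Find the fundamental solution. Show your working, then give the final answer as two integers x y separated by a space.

440 21

[20; 1,19,1,40] for √439; ℓ=4 ⇒ convergent index 3
i=0: a=20 ⇒ p=20, q=1
…
i=2: a=19 ⇒ p=419, q=20
i=3: a=1 ⇒ p=440, q=21
→ (440, 21).  Check: 440²=193600, 439·21²=193599, difference 1.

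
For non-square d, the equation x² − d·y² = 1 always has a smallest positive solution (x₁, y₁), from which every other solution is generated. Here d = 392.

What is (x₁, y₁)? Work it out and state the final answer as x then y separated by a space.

99 5

d=392: √d = [19; 1,3,1,38] (ℓ=4, even), read p_3/q_3
i=0: a=19 ⇒ p=19, q=1
i=1: a=1 ⇒ p=20, q=1
i=2: a=3 ⇒ p=79, q=4
i=3: a=1 ⇒ p=99, q=5
(x₁, y₁) = (99, 5);  99² − 392·5² = 1 ✓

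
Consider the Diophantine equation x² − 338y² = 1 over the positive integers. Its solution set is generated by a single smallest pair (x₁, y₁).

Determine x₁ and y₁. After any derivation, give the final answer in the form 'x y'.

d=338: √d = [18; 2,1,1,2,36] (ℓ=5, odd), read p_9/q_9
a_0=18:  p_0=18·1+0=18,  q_0=18·0+1=1
…
a_2=1:  p_2=1·37+18=55,  q_2=1·2+1=3
…
a_6=2:  p_6=2·8696+239=17631,  q_6=2·473+13=959
a_7=1:  p_7=1·17631+8696=26327,  q_7=1·959+473=1432
a_8=1:  p_8=1·26327+17631=43958,  q_8=1·1432+959=2391
a_9=2:  p_9=2·43958+26327=114243,  q_9=2·2391+1432=6214
fundamental: x₁=114243, y₁=6214  (since 13051463049 − 338·38613796 = 1)

114243 6214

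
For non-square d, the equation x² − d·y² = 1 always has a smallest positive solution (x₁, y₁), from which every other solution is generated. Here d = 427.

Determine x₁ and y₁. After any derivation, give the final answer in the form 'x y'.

√427 → a₀=20, period (1,1,1,40); ℓ=4 even so k=3
step 0: (20, 1)  from 20·(1,0) + (0,1)
…
step 2: (41, 2)  from 1·(21,1) + (20,1)
step 3: (62, 3)  from 1·(41,2) + (21,1)
→ (62, 3).  Check: 62²=3844, 427·3²=3843, difference 1.

62 3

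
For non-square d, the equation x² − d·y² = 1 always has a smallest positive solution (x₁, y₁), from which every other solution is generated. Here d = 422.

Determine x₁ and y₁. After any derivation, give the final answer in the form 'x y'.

7022501 341850

√422 = [20; 1,1,5,2,1,…,1,1,40, …], period ℓ=14 (even) → k=13
a_0=20:  p_0=20·1+0=20,  q_0=20·0+1=1
…
a_4=2:  p_4=2·226+41=493,  q_4=2·11+2=24
a_5=1:  p_5=1·493+226=719,  q_5=1·24+11=35
…
a_8=3:  p_8=3·53719+2650=163807,  q_8=3·2615+129=7974
…
a_11=5:  p_11=5·598859+217526=3211821,  q_11=5·29152+10589=156349
a_12=1:  p_12=1·3211821+598859=3810680,  q_12=1·156349+29152=185501
a_13=1:  p_13=1·3810680+3211821=7022501,  q_13=1·185501+156349=341850
→ (7022501, 341850).  Check: 7022501²=49315520295001, 422·341850²=49315520295000, difference 1.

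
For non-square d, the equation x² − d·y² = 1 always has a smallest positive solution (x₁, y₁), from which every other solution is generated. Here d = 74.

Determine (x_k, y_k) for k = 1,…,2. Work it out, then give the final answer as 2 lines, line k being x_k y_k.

d=74: √d = [8; 1,1,1,1,16] (ℓ=5, odd), read p_9/q_9
i=0: a=8 ⇒ p=8, q=1
…
i=4: a=1 ⇒ p=43, q=5
…
i=6: a=1 ⇒ p=757, q=88
…
i=8: a=1 ⇒ p=2228, q=259
i=9: a=1 ⇒ p=3699, q=430
(x₁, y₁) = (3699, 430);  3699² − 74·430² = 1 ✓
n=2: (3699,430)∘(3699,430) = (3699·3699+74·430·430, 3699·430+430·3699) = (27365201,3181140)

3699 430
27365201 3181140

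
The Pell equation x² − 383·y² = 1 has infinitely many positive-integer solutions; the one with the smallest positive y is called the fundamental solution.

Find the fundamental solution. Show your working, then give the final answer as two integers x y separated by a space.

d=383: √d = [19; 1,1,3,19,3,1,1,38] (ℓ=8, even), read p_7/q_7
a_0=19:  p_0=19·1+0=19,  q_0=19·0+1=1
a_1=1:  p_1=1·19+1=20,  q_1=1·1+0=1
…
a_4=19:  p_4=19·137+39=2642,  q_4=19·7+2=135
…
a_6=1:  p_6=1·8063+2642=10705,  q_6=1·412+135=547
a_7=1:  p_7=1·10705+8063=18768,  q_7=1·547+412=959
→ (18768, 959).  Check: 18768²=352237824, 383·959²=352237823, difference 1.

18768 959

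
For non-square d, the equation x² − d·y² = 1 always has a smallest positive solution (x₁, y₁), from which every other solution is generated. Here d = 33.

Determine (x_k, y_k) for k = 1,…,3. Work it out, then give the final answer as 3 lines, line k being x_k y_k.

23 4
1057 184
48599 8460

√33 → a₀=5, period (1,2,1,10); ℓ=4 even so k=3
k=0  a_k=5  p_k/q_k = 5/1
k=1  a_k=1  p_k/q_k = 6/1
k=2  a_k=2  p_k/q_k = 17/3
k=3  a_k=1  p_k/q_k = 23/4
fundamental: x₁=23, y₁=4  (since 529 − 33·16 = 1)
n=2: (23,4)∘(23,4) = (23·23+33·4·4, 23·4+4·23) = (1057,184)
n=3: (1057,184)∘(23,4) = (23·1057+33·4·184, 23·184+4·1057) = (48599,8460)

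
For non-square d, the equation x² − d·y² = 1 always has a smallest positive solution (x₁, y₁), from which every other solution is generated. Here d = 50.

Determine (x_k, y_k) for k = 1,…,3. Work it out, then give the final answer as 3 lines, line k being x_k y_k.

99 14
19601 2772
3880899 548842

d=50: √d = [7; 14] (ℓ=1, odd), read p_1/q_1
k=0  a_k=7  p_k/q_k = 7/1
k=1  a_k=14  p_k/q_k = 99/14
(x₁, y₁) = (99, 14);  99² − 50·14² = 1 ✓
n=2: (99,14)∘(99,14) = (99·99+50·14·14, 99·14+14·99) = (19601,2772)
n=3: (19601,2772)∘(99,14) = (99·19601+50·14·2772, 99·2772+14·19601) = (3880899,548842)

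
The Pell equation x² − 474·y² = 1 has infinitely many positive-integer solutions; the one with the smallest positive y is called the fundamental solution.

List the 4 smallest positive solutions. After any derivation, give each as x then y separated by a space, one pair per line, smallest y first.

√474 → a₀=21, period (1,3,2,1,1,…,3,1,42); ℓ=14 even so k=13
k=0  a_k=21  p_k/q_k = 21/1
k=1  a_k=1  p_k/q_k = 22/1
k=2  a_k=3  p_k/q_k = 87/4
k=3  a_k=2  p_k/q_k = 196/9
…
k=5  a_k=1  p_k/q_k = 479/22
…
k=7  a_k=6  p_k/q_k = 5051/232
k=8  a_k=1  p_k/q_k = 5813/267
…
k=10  a_k=1  p_k/q_k = 16677/766
…
k=12  a_k=3  p_k/q_k = 149331/6859
k=13  a_k=1  p_k/q_k = 193549/8890
→ (193549, 8890).  Check: 193549²=37461215401, 474·8890²=37461215400, difference 1.
(193549+8890√474)^2 = 74922430801 + 3441301220√474
(193549+8890√474)^3 = 29002323118011949 + 1332120819650670√474
(193549+8890√474)^4 = 11226741274261267003201 + 515661305041693754440√474

193549 8890
74922430801 3441301220
29002323118011949 1332120819650670
11226741274261267003201 515661305041693754440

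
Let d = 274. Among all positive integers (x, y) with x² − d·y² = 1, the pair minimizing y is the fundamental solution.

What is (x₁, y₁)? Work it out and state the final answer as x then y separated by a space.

d=274: √d = [16; 1,1,4,4,1,1,32] (ℓ=7, odd), read p_13/q_13
k=0  a_k=16  p_k/q_k = 16/1
…
k=2  a_k=1  p_k/q_k = 33/2
…
k=12  a_k=1  p_k/q_k = 2189276/132259
k=13  a_k=1  p_k/q_k = 3959299/239190
→ (3959299, 239190).  Check: 3959299²=15676048571401, 274·239190²=15676048571400, difference 1.

3959299 239190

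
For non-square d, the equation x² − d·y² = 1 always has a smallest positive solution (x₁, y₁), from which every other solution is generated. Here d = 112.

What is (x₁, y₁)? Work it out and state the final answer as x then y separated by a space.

√112 = [10; 1,1,2,1,1,20, …], period ℓ=6 (even) → k=5
k=0  a_k=10  p_k/q_k = 10/1
k=1  a_k=1  p_k/q_k = 11/1
k=2  a_k=1  p_k/q_k = 21/2
…
k=4  a_k=1  p_k/q_k = 74/7
k=5  a_k=1  p_k/q_k = 127/12
(x₁, y₁) = (127, 12);  127² − 112·12² = 1 ✓

127 12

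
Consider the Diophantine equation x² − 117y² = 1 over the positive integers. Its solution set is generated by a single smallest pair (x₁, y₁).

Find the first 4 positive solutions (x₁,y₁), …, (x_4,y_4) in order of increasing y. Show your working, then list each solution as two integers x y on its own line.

649 60
842401 77880
1093435849 101088180
1419278889601 131212379760

√117 → a₀=10, period (1,4,2,4,1,20); ℓ=6 even so k=5
i=0: a=10 ⇒ p=10, q=1
…
i=3: a=2 ⇒ p=119, q=11
i=4: a=4 ⇒ p=530, q=49
i=5: a=1 ⇒ p=649, q=60
fundamental: x₁=649, y₁=60  (since 421201 − 117·3600 = 1)
(x_2, y_2) = (649·649 + 117·60·60, 649·60 + 60·649) = (842401, 77880)
(x_3, y_3) = (649·842401 + 117·60·77880, 649·77880 + 60·842401) = (1093435849, 101088180)
(x_4, y_4) = (649·1093435849 + 117·60·101088180, 649·101088180 + 60·1093435849) = (1419278889601, 131212379760)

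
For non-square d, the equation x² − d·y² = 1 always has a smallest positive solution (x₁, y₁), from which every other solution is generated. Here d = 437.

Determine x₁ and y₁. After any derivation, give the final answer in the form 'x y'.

[20; 1,9,2,9,1,40] for √437; ℓ=6 ⇒ convergent index 5
k=0  a_k=20  p_k/q_k = 20/1
k=1  a_k=1  p_k/q_k = 21/1
…
k=3  a_k=2  p_k/q_k = 439/21
k=4  a_k=9  p_k/q_k = 4160/199
k=5  a_k=1  p_k/q_k = 4599/220
→ (4599, 220).  Check: 4599²=21150801, 437·220²=21150800, difference 1.

4599 220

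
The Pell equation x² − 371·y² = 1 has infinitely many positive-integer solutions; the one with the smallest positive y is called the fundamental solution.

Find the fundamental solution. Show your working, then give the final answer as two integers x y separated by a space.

√371 → a₀=19, period (3,1,4,1,3,38); ℓ=6 even so k=5
a_0=19:  p_0=19·1+0=19,  q_0=19·0+1=1
a_1=3:  p_1=3·19+1=58,  q_1=3·1+0=3
a_2=1:  p_2=1·58+19=77,  q_2=1·3+1=4
…
a_4=1:  p_4=1·366+77=443,  q_4=1·19+4=23
a_5=3:  p_5=3·443+366=1695,  q_5=3·23+19=88
fundamental: x₁=1695, y₁=88  (since 2873025 − 371·7744 = 1)

1695 88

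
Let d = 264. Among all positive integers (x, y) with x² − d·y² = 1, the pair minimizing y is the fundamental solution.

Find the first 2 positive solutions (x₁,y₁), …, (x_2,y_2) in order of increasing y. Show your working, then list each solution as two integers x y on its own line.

65 4
8449 520

[16; 4,32] for √264; ℓ=2 ⇒ convergent index 1
step 0: (16, 1)  from 16·(1,0) + (0,1)
step 1: (65, 4)  from 4·(16,1) + (1,0)
fundamental: x₁=65, y₁=4  (since 4225 − 264·16 = 1)
(65+4√264)^2 = 8449 + 520√264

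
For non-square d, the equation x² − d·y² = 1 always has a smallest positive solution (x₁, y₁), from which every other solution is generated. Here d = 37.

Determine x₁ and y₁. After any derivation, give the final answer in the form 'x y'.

d=37: √d = [6; 12] (ℓ=1, odd), read p_1/q_1
step 0: (6, 1)  from 6·(1,0) + (0,1)
step 1: (73, 12)  from 12·(6,1) + (1,0)
fundamental: x₁=73, y₁=12  (since 5329 − 37·144 = 1)

73 12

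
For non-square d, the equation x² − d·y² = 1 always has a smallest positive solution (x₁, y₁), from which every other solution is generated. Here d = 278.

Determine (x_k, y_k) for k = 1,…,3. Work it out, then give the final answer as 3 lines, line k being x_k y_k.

2501 150
12510001 750300
62575022501 3753000450

√278 = [16; 1,2,16,2,1,32, …], period ℓ=6 (even) → k=5
i=0: a=16 ⇒ p=16, q=1
i=1: a=1 ⇒ p=17, q=1
…
i=4: a=2 ⇒ p=1684, q=101
i=5: a=1 ⇒ p=2501, q=150
fundamental: x₁=2501, y₁=150  (since 6255001 − 278·22500 = 1)
(x_2, y_2) = (2501·2501 + 278·150·150, 2501·150 + 150·2501) = (12510001, 750300)
(x_3, y_3) = (2501·12510001 + 278·150·750300, 2501·750300 + 150·12510001) = (62575022501, 3753000450)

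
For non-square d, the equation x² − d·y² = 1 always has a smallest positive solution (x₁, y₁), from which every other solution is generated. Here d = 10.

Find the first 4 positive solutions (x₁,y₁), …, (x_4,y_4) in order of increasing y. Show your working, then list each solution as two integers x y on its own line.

√10 → a₀=3, period (6); ℓ=1 odd so k=1
a_0=3:  p_0=3·1+0=3,  q_0=3·0+1=1
a_1=6:  p_1=6·3+1=19,  q_1=6·1+0=6
→ (19, 6).  Check: 19²=361, 10·6²=360, difference 1.
k=2:  x_2 = 19·19+10·6·6 = 721,  y_2 = 19·6+6·19 = 228
k=3:  x_3 = 19·721+10·6·228 = 27379,  y_3 = 19·228+6·721 = 8658
k=4:  x_4 = 19·27379+10·6·8658 = 1039681,  y_4 = 19·8658+6·27379 = 328776

19 6
721 228
27379 8658
1039681 328776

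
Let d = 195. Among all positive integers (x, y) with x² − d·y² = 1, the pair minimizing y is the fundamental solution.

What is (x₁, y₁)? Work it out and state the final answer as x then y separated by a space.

14 1

√195 = [13; 1,26, …], period ℓ=2 (even) → k=1
a_0=13:  p_0=13·1+0=13,  q_0=13·0+1=1
a_1=1:  p_1=1·13+1=14,  q_1=1·1+0=1
fundamental: x₁=14, y₁=1  (since 196 − 195·1 = 1)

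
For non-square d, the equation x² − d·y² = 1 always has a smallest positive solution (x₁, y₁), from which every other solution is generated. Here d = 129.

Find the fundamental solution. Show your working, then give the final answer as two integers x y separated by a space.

[11; 2,1,3,1,6,1,3,1,2,22] for √129; ℓ=10 ⇒ convergent index 9
a_0=11:  p_0=11·1+0=11,  q_0=11·0+1=1
a_1=2:  p_1=2·11+1=23,  q_1=2·1+0=2
a_2=1:  p_2=1·23+11=34,  q_2=1·2+1=3
…
a_5=6:  p_5=6·159+125=1079,  q_5=6·14+11=95
a_6=1:  p_6=1·1079+159=1238,  q_6=1·95+14=109
…
a_8=1:  p_8=1·4793+1238=6031,  q_8=1·422+109=531
a_9=2:  p_9=2·6031+4793=16855,  q_9=2·531+422=1484
(x₁, y₁) = (16855, 1484);  16855² − 129·1484² = 1 ✓

16855 1484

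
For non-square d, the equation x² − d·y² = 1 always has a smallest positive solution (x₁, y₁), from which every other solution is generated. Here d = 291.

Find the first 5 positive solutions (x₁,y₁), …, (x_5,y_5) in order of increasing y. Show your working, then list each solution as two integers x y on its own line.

290 17
168199 9860
97555130 5718783
56581807201 3316884280
32817350621450 1923787163617

d=291: √d = [17; 17,34] (ℓ=2, even), read p_1/q_1
step 0: (17, 1)  from 17·(1,0) + (0,1)
step 1: (290, 17)  from 17·(17,1) + (1,0)
→ (290, 17).  Check: 290²=84100, 291·17²=84099, difference 1.
n=2: (290,17)∘(290,17) = (290·290+291·17·17, 290·17+17·290) = (168199,9860)
n=3: (168199,9860)∘(290,17) = (290·168199+291·17·9860, 290·9860+17·168199) = (97555130,5718783)
n=4: (97555130,5718783)∘(290,17) = (290·97555130+291·17·5718783, 290·5718783+17·97555130) = (56581807201,3316884280)
n=5: (56581807201,3316884280)∘(290,17) = (290·56581807201+291·17·3316884280, 290·3316884280+17·56581807201) = (32817350621450,1923787163617)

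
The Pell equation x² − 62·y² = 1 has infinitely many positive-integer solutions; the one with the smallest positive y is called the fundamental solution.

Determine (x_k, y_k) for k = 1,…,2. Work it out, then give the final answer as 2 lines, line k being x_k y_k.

[7; 1,6,1,14] for √62; ℓ=4 ⇒ convergent index 3
step 0: (7, 1)  from 7·(1,0) + (0,1)
…
step 2: (55, 7)  from 6·(8,1) + (7,1)
step 3: (63, 8)  from 1·(55,7) + (8,1)
fundamental: x₁=63, y₁=8  (since 3969 − 62·64 = 1)
k=2:  x_2 = 63·63+62·8·8 = 7937,  y_2 = 63·8+8·63 = 1008

63 8
7937 1008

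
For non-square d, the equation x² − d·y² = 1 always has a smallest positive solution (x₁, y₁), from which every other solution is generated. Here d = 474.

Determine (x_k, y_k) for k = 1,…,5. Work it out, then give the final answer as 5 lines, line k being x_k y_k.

193549 8890
74922430801 3441301220
29002323118011949 1332120819650670
11226741274261267003201 515661305041693754440
4345849093754985611287088749 199611459857697448136564450

d=474: √d = [21; 1,3,2,1,1,…,3,1,42] (ℓ=14, even), read p_13/q_13
k=0  a_k=21  p_k/q_k = 21/1
k=1  a_k=1  p_k/q_k = 22/1
k=2  a_k=3  p_k/q_k = 87/4
k=3  a_k=2  p_k/q_k = 196/9
k=4  a_k=1  p_k/q_k = 283/13
k=5  a_k=1  p_k/q_k = 479/22
k=6  a_k=1  p_k/q_k = 762/35
k=7  a_k=6  p_k/q_k = 5051/232
…
k=11  a_k=2  p_k/q_k = 44218/2031
k=12  a_k=3  p_k/q_k = 149331/6859
k=13  a_k=1  p_k/q_k = 193549/8890
fundamental: x₁=193549, y₁=8890  (since 37461215401 − 474·79032100 = 1)
n=2: (193549,8890)∘(193549,8890) = (193549·193549+474·8890·8890, 193549·8890+8890·193549) = (74922430801,3441301220)
n=3: (74922430801,3441301220)∘(193549,8890) = (193549·74922430801+474·8890·3441301220, 193549·3441301220+8890·74922430801) = (29002323118011949,1332120819650670)
n=4: (29002323118011949,1332120819650670)∘(193549,8890) = (193549·29002323118011949+474·8890·1332120819650670, 193549·1332120819650670+8890·29002323118011949) = (11226741274261267003201,515661305041693754440)
n=5: (11226741274261267003201,515661305041693754440)∘(193549,8890) = (193549·11226741274261267003201+474·8890·515661305041693754440, 193549·515661305041693754440+8890·11226741274261267003201) = (4345849093754985611287088749,199611459857697448136564450)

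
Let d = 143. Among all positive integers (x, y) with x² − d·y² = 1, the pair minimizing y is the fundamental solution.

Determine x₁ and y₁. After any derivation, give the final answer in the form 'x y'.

12 1

[11; 1,22] for √143; ℓ=2 ⇒ convergent index 1
a_0=11:  p_0=11·1+0=11,  q_0=11·0+1=1
a_1=1:  p_1=1·11+1=12,  q_1=1·1+0=1
fundamental: x₁=12, y₁=1  (since 144 − 143·1 = 1)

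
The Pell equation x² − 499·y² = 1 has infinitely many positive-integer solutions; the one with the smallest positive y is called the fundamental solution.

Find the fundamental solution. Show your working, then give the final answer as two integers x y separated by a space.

4490 201

[22; 2,1,21,1,2,44] for √499; ℓ=6 ⇒ convergent index 5
step 0: (22, 1)  from 22·(1,0) + (0,1)
step 1: (45, 2)  from 2·(22,1) + (1,0)
step 2: (67, 3)  from 1·(45,2) + (22,1)
…
step 4: (1519, 68)  from 1·(1452,65) + (67,3)
step 5: (4490, 201)  from 2·(1519,68) + (1452,65)
(x₁, y₁) = (4490, 201);  4490² − 499·201² = 1 ✓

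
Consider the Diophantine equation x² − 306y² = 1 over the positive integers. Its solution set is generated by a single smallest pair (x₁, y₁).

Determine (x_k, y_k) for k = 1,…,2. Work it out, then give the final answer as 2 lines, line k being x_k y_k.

[17; 2,34] for √306; ℓ=2 ⇒ convergent index 1
a_0=17:  p_0=17·1+0=17,  q_0=17·0+1=1
a_1=2:  p_1=2·17+1=35,  q_1=2·1+0=2
→ (35, 2).  Check: 35²=1225, 306·2²=1224, difference 1.
k=2:  x_2 = 35·35+306·2·2 = 2449,  y_2 = 35·2+2·35 = 140

35 2
2449 140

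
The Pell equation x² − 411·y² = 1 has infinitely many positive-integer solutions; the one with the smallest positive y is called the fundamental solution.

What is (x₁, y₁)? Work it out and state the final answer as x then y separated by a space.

√411 = [20; 3,1,1,1,19,1,1,1,3,40, …], period ℓ=10 (even) → k=9
step 0: (20, 1)  from 20·(1,0) + (0,1)
step 1: (61, 3)  from 3·(20,1) + (1,0)
…
step 3: (142, 7)  from 1·(81,4) + (61,3)
step 4: (223, 11)  from 1·(142,7) + (81,4)
step 5: (4379, 216)  from 19·(223,11) + (142,7)
step 6: (4602, 227)  from 1·(4379,216) + (223,11)
step 7: (8981, 443)  from 1·(4602,227) + (4379,216)
step 8: (13583, 670)  from 1·(8981,443) + (4602,227)
step 9: (49730, 2453)  from 3·(13583,670) + (8981,443)
(x₁, y₁) = (49730, 2453);  49730² − 411·2453² = 1 ✓

49730 2453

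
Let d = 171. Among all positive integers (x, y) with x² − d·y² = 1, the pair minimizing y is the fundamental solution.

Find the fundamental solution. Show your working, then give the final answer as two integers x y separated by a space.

d=171: √d = [13; 13,26] (ℓ=2, even), read p_1/q_1
step 0: (13, 1)  from 13·(1,0) + (0,1)
step 1: (170, 13)  from 13·(13,1) + (1,0)
(x₁, y₁) = (170, 13);  170² − 171·13² = 1 ✓

170 13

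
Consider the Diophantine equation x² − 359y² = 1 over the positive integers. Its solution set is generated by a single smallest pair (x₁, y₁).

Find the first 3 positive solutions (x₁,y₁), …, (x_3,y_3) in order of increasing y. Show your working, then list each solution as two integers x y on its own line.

360 19
259199 13680
186622920 9849581

√359 = [18; 1,17,1,36, …], period ℓ=4 (even) → k=3
k=0  a_k=18  p_k/q_k = 18/1
k=1  a_k=1  p_k/q_k = 19/1
k=2  a_k=17  p_k/q_k = 341/18
k=3  a_k=1  p_k/q_k = 360/19
→ (360, 19).  Check: 360²=129600, 359·19²=129599, difference 1.
n=2: (360,19)∘(360,19) = (360·360+359·19·19, 360·19+19·360) = (259199,13680)
n=3: (259199,13680)∘(360,19) = (360·259199+359·19·13680, 360·13680+19·259199) = (186622920,9849581)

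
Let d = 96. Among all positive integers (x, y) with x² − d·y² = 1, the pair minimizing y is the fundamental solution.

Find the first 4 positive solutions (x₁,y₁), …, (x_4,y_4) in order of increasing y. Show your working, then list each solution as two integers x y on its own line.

d=96: √d = [9; 1,3,1,18] (ℓ=4, even), read p_3/q_3
i=0: a=9 ⇒ p=9, q=1
i=1: a=1 ⇒ p=10, q=1
i=2: a=3 ⇒ p=39, q=4
i=3: a=1 ⇒ p=49, q=5
(x₁, y₁) = (49, 5);  49² − 96·5² = 1 ✓
(x_2, y_2) = (49·49 + 96·5·5, 49·5 + 5·49) = (4801, 490)
(x_3, y_3) = (49·4801 + 96·5·490, 49·490 + 5·4801) = (470449, 48015)
(x_4, y_4) = (49·470449 + 96·5·48015, 49·48015 + 5·470449) = (46099201, 4704980)

49 5
4801 490
470449 48015
46099201 4704980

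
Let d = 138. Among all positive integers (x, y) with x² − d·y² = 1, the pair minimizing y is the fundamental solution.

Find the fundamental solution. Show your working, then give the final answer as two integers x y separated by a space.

√138 → a₀=11, period (1,2,1,22); ℓ=4 even so k=3
step 0: (11, 1)  from 11·(1,0) + (0,1)
step 1: (12, 1)  from 1·(11,1) + (1,0)
step 2: (35, 3)  from 2·(12,1) + (11,1)
step 3: (47, 4)  from 1·(35,3) + (12,1)
(x₁, y₁) = (47, 4);  47² − 138·4² = 1 ✓

47 4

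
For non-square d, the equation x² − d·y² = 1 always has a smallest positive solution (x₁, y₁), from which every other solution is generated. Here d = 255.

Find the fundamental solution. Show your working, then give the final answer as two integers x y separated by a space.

d=255: √d = [15; 1,30] (ℓ=2, even), read p_1/q_1
step 0: (15, 1)  from 15·(1,0) + (0,1)
step 1: (16, 1)  from 1·(15,1) + (1,0)
→ (16, 1).  Check: 16²=256, 255·1²=255, difference 1.

16 1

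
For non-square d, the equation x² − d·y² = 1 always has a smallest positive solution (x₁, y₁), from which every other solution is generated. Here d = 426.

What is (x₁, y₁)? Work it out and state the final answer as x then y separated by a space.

88751 4300

[20; 1,1,1,3,2,6,2,3,1,1,1,40] for √426; ℓ=12 ⇒ convergent index 11
k=0  a_k=20  p_k/q_k = 20/1
k=1  a_k=1  p_k/q_k = 21/1
k=2  a_k=1  p_k/q_k = 41/2
k=3  a_k=1  p_k/q_k = 62/3
k=4  a_k=3  p_k/q_k = 227/11
…
k=6  a_k=6  p_k/q_k = 3323/161
k=7  a_k=2  p_k/q_k = 7162/347
k=8  a_k=3  p_k/q_k = 24809/1202
k=9  a_k=1  p_k/q_k = 31971/1549
k=10  a_k=1  p_k/q_k = 56780/2751
k=11  a_k=1  p_k/q_k = 88751/4300
fundamental: x₁=88751, y₁=4300  (since 7876740001 − 426·18490000 = 1)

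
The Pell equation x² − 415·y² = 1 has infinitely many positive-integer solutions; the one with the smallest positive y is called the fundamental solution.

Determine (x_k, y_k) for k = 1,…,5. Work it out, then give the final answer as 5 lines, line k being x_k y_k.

d=415: √d = [20; 2,1,2,4,6,…,1,2,40] (ℓ=16, even), read p_15/q_15
step 0: (20, 1)  from 20·(1,0) + (0,1)
step 1: (41, 2)  from 2·(20,1) + (1,0)
…
step 3: (163, 8)  from 2·(61,3) + (41,2)
step 4: (713, 35)  from 4·(163,8) + (61,3)
…
step 8: (33939, 1666)  from 3·(9595,471) + (5154,253)
…
step 10: (77473, 3803)  from 1·(43534,2137) + (33939,1666)
step 11: (508372, 24955)  from 6·(77473,3803) + (43534,2137)
…
step 13: (4730294, 232201)  from 2·(2110961,103623) + (508372,24955)
step 14: (6841255, 335824)  from 1·(4730294,232201) + (2110961,103623)
step 15: (18412804, 903849)  from 2·(6841255,335824) + (4730294,232201)
fundamental: x₁=18412804, y₁=903849  (since 339031351142416 − 415·816943014801 = 1)
n=2: (18412804,903849)∘(18412804,903849) = (18412804·18412804+415·903849·903849, 18412804·903849+903849·18412804) = (678062702284831,33284788965192)
n=3: (678062702284831,33284788965192)∘(18412804,903849) = (18412804·678062702284831+415·903849·33284788965192, 18412804·33284788965192+903849·678062702284831) = (24970071273761872339444,1225732590794885332887)
n=4: (24970071273761872339444,1225732590794885332887)∘(18412804,903849) = (18412804·24970071273761872339444+415·903849·1225732590794885332887, 18412804·1225732590794885332887+903849·24970071273761872339444) = (919538056459614718055705397121,45138347901436822389057205104)
n=5: (919538056459614718055705397121,45138347901436822389057205104)∘(18412804,903849) = (18412804·919538056459614718055705397121+415·903849·45138347901436822389057205104, 18412804·45138347901436822389057205104+903849·919538056459614718055705397121) = (33862548008263614468078655355989935124,1662247105585933832332453329850170345)

18412804 903849
678062702284831 33284788965192
24970071273761872339444 1225732590794885332887
919538056459614718055705397121 45138347901436822389057205104
33862548008263614468078655355989935124 1662247105585933832332453329850170345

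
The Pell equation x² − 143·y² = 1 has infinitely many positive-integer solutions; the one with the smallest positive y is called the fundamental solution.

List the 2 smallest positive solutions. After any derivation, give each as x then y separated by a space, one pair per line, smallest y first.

12 1
287 24

[11; 1,22] for √143; ℓ=2 ⇒ convergent index 1
i=0: a=11 ⇒ p=11, q=1
i=1: a=1 ⇒ p=12, q=1
→ (12, 1).  Check: 12²=144, 143·1²=143, difference 1.
n=2: (12,1)∘(12,1) = (12·12+143·1·1, 12·1+1·12) = (287,24)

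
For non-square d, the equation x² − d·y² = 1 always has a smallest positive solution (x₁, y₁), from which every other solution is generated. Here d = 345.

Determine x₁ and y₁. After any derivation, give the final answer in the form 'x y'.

6761 364

[18; 1,1,2,1,6,1,2,1,1,36] for √345; ℓ=10 ⇒ convergent index 9
k=0  a_k=18  p_k/q_k = 18/1
k=1  a_k=1  p_k/q_k = 19/1
k=2  a_k=1  p_k/q_k = 37/2
…
k=4  a_k=1  p_k/q_k = 130/7
k=5  a_k=6  p_k/q_k = 873/47
k=6  a_k=1  p_k/q_k = 1003/54
k=7  a_k=2  p_k/q_k = 2879/155
k=8  a_k=1  p_k/q_k = 3882/209
k=9  a_k=1  p_k/q_k = 6761/364
→ (6761, 364).  Check: 6761²=45711121, 345·364²=45711120, difference 1.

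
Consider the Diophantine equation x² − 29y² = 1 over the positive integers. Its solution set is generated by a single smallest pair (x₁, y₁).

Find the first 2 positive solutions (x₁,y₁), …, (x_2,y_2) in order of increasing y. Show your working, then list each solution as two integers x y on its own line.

9801 1820
192119201 35675640

√29 = [5; 2,1,1,2,10, …], period ℓ=5 (odd) → k=9
k=0  a_k=5  p_k/q_k = 5/1
k=1  a_k=2  p_k/q_k = 11/2
k=2  a_k=1  p_k/q_k = 16/3
k=3  a_k=1  p_k/q_k = 27/5
k=4  a_k=2  p_k/q_k = 70/13
k=5  a_k=10  p_k/q_k = 727/135
…
k=8  a_k=1  p_k/q_k = 3775/701
k=9  a_k=2  p_k/q_k = 9801/1820
→ (9801, 1820).  Check: 9801²=96059601, 29·1820²=96059600, difference 1.
(9801+1820√29)^2 = 192119201 + 35675640√29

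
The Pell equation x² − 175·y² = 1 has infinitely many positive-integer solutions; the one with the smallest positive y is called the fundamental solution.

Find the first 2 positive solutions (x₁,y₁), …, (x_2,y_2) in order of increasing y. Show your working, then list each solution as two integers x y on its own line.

√175 → a₀=13, period (4,2,1,2,4,26); ℓ=6 even so k=5
step 0: (13, 1)  from 13·(1,0) + (0,1)
step 1: (53, 4)  from 4·(13,1) + (1,0)
…
step 3: (172, 13)  from 1·(119,9) + (53,4)
step 4: (463, 35)  from 2·(172,13) + (119,9)
step 5: (2024, 153)  from 4·(463,35) + (172,13)
fundamental: x₁=2024, y₁=153  (since 4096576 − 175·23409 = 1)
(x_2, y_2) = (2024·2024 + 175·153·153, 2024·153 + 153·2024) = (8193151, 619344)

2024 153
8193151 619344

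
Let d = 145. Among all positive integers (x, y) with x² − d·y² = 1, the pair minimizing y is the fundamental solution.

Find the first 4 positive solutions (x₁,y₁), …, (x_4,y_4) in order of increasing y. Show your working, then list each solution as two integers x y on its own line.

289 24
167041 13872
96549409 8017992
55805391361 4634385504

√145 → a₀=12, period (24); ℓ=1 odd so k=1
k=0  a_k=12  p_k/q_k = 12/1
k=1  a_k=24  p_k/q_k = 289/24
→ (289, 24).  Check: 289²=83521, 145·24²=83520, difference 1.
k=2:  x_2 = 289·289+145·24·24 = 167041,  y_2 = 289·24+24·289 = 13872
k=3:  x_3 = 289·167041+145·24·13872 = 96549409,  y_3 = 289·13872+24·167041 = 8017992
k=4:  x_4 = 289·96549409+145·24·8017992 = 55805391361,  y_4 = 289·8017992+24·96549409 = 4634385504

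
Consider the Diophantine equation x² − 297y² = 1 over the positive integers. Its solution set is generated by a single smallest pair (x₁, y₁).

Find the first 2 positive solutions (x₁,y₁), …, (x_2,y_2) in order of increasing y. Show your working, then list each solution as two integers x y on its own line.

48599 2820
4723725601 274098360

√297 → a₀=17, period (4,3,1,1,2,1,1,3,4,34); ℓ=10 even so k=9
i=0: a=17 ⇒ p=17, q=1
i=1: a=4 ⇒ p=69, q=4
i=2: a=3 ⇒ p=224, q=13
i=3: a=1 ⇒ p=293, q=17
…
i=7: a=1 ⇒ p=3171, q=184
i=8: a=3 ⇒ p=11357, q=659
i=9: a=4 ⇒ p=48599, q=2820
(x₁, y₁) = (48599, 2820);  48599² − 297·2820² = 1 ✓
(48599+2820√297)^2 = 4723725601 + 274098360√297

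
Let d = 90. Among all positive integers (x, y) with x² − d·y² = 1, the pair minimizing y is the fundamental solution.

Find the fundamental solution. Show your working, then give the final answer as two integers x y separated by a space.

19 2

√90 → a₀=9, period (2,18); ℓ=2 even so k=1
i=0: a=9 ⇒ p=9, q=1
i=1: a=2 ⇒ p=19, q=2
→ (19, 2).  Check: 19²=361, 90·2²=360, difference 1.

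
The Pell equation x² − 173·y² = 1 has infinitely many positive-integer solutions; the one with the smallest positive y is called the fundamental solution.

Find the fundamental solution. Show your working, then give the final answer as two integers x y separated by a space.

2499849 190060

√173 → a₀=13, period (6,1,1,6,26); ℓ=5 odd so k=9
step 0: (13, 1)  from 13·(1,0) + (0,1)
step 1: (79, 6)  from 6·(13,1) + (1,0)
…
step 5: (29239, 2223)  from 26·(1118,85) + (171,13)
step 6: (176552, 13423)  from 6·(29239,2223) + (1118,85)
…
step 8: (382343, 29069)  from 1·(205791,15646) + (176552,13423)
step 9: (2499849, 190060)  from 6·(382343,29069) + (205791,15646)
→ (2499849, 190060).  Check: 2499849²=6249245022801, 173·190060²=6249245022800, difference 1.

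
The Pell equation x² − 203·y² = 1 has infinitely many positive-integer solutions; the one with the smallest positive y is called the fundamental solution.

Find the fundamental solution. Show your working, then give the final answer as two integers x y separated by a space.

57 4

√203 = [14; 4,28, …], period ℓ=2 (even) → k=1
step 0: (14, 1)  from 14·(1,0) + (0,1)
step 1: (57, 4)  from 4·(14,1) + (1,0)
→ (57, 4).  Check: 57²=3249, 203·4²=3248, difference 1.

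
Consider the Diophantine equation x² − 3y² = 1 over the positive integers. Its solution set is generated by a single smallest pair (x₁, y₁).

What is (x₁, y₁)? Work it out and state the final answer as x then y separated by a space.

√3 = [1; 1,2, …], period ℓ=2 (even) → k=1
a_0=1:  p_0=1·1+0=1,  q_0=1·0+1=1
a_1=1:  p_1=1·1+1=2,  q_1=1·1+0=1
fundamental: x₁=2, y₁=1  (since 4 − 3·1 = 1)

2 1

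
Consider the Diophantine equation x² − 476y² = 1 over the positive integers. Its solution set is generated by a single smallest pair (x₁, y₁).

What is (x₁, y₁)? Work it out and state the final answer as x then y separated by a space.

d=476: √d = [21; 1,4,2,10,2,4,1,42] (ℓ=8, even), read p_7/q_7
i=0: a=21 ⇒ p=21, q=1
…
i=3: a=2 ⇒ p=240, q=11
…
i=6: a=4 ⇒ p=23541, q=1079
i=7: a=1 ⇒ p=28799, q=1320
fundamental: x₁=28799, y₁=1320  (since 829382401 − 476·1742400 = 1)

28799 1320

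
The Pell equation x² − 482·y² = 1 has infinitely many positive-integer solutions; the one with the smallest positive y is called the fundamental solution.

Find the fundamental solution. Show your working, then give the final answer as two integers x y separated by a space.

[21; 1,20,1,42] for √482; ℓ=4 ⇒ convergent index 3
step 0: (21, 1)  from 21·(1,0) + (0,1)
…
step 2: (461, 21)  from 20·(22,1) + (21,1)
step 3: (483, 22)  from 1·(461,21) + (22,1)
(x₁, y₁) = (483, 22);  483² − 482·22² = 1 ✓

483 22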